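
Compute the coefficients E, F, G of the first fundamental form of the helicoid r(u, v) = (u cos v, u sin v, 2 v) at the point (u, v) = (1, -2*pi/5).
E = 1;  F = 0;  G = 5

Partials: r_u = (cos(v), sin(v), 0), r_v = (-u*sin(v), u*cos(v), 2). As functions of (u, v):
  E = r_u · r_u = 1,
  F = r_u · r_v = 0,
  G = r_v · r_v = u^2 + 4.
Evaluating at (u, v) = (1, -2*pi/5): E = 1, F = 0, G = 5.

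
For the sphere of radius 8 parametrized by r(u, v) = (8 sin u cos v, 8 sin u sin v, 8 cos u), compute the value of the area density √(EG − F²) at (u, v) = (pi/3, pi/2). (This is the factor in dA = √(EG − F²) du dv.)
√(EG − F²)|_{(pi/3, pi/2)} = 32*sqrt(3)

E = 64, F = 0, G = 64*sin(u)^2, so EG − F² = 4096*sin(u)^2. Taking the positive square root: √(EG − F²) = 64*Abs(sin(u)). At (u, v) = (pi/3, pi/2): 32*sqrt(3).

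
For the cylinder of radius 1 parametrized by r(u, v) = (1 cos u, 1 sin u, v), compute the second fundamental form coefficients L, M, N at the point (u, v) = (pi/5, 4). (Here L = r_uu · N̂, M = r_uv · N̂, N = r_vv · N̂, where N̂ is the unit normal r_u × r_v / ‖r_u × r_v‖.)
L = -1;  M = 0;  N = 0

Compute the unit normal N̂(u, v) = (cos(u), sin(u), 0), and the second partials r_uu, r_uv, r_vv. Take dot products:
  L(u, v) = r_uu · N̂ = -1,
  M(u, v) = r_uv · N̂ = 0,
  N(u, v) = r_vv · N̂ = 0.
Evaluating at (u, v) = (pi/5, 4):
  L = -1, M = 0, N = 0.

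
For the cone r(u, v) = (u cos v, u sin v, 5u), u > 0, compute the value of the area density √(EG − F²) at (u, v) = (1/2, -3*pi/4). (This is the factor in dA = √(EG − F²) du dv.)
√(EG − F²)|_{(1/2, -3*pi/4)} = sqrt(26)/2

E = 26, F = 0, G = u^2, so EG − F² = 26*u^2. Taking the positive square root: √(EG − F²) = sqrt(26)*Abs(u). At (u, v) = (1/2, -3*pi/4): sqrt(26)/2.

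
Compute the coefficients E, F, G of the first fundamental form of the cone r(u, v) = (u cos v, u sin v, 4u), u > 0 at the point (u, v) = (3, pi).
E = 17;  F = 0;  G = 9

Partials: r_u = (cos(v), sin(v), 4), r_v = (-u*sin(v), u*cos(v), 0). As functions of (u, v):
  E = r_u · r_u = 17,
  F = r_u · r_v = 0,
  G = r_v · r_v = u^2.
Evaluating at (u, v) = (3, pi): E = 17, F = 0, G = 9.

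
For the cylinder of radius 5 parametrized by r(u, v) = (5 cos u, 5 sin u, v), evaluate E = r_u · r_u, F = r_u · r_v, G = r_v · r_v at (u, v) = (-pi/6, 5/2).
E = 25;  F = 0;  G = 1

Partials: r_u = (-5*sin(u), 5*cos(u), 0), r_v = (0, 0, 1). As functions of (u, v):
  E = r_u · r_u = 25,
  F = r_u · r_v = 0,
  G = r_v · r_v = 1.
Evaluating at (u, v) = (-pi/6, 5/2): E = 25, F = 0, G = 1.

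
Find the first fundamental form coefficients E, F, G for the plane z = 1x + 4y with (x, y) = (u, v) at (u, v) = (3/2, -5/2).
E = 2;  F = 4;  G = 17

Partials: r_u = (1, 0, 1), r_v = (0, 1, 4). As functions of (u, v):
  E = r_u · r_u = 2,
  F = r_u · r_v = 4,
  G = r_v · r_v = 17.
Evaluating at (u, v) = (3/2, -5/2): E = 2, F = 4, G = 17.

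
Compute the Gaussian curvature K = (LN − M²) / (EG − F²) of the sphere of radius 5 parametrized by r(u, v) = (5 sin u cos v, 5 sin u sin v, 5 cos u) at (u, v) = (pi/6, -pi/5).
K = 1/25

Coefficients of the first fundamental form: E = 25, F = 0, G = 25*sin(u)^2.
Coefficients of the second fundamental form: L = -5*sin(u)/Abs(sin(u)), M = 0, N = -5*sin(u)^3/Abs(sin(u)).
Assemble K = (LN − M²)/(EG − F²) = 1/25. At (u, v) = (pi/6, -pi/5): K = 1/25.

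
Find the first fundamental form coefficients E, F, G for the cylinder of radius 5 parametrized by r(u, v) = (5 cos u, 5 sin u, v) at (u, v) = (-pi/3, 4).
E = 25;  F = 0;  G = 1

Partials: r_u = (-5*sin(u), 5*cos(u), 0), r_v = (0, 0, 1). As functions of (u, v):
  E = r_u · r_u = 25,
  F = r_u · r_v = 0,
  G = r_v · r_v = 1.
Evaluating at (u, v) = (-pi/3, 4): E = 25, F = 0, G = 1.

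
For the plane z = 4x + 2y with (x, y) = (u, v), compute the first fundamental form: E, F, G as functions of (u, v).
E = 17;  F = 8;  G = 5

Compute partials: r_u = (1, 0, 4), r_v = (0, 1, 2). Then
  E = r_u · r_u = 17,
  F = r_u · r_v = 8,
  G = r_v · r_v = 5.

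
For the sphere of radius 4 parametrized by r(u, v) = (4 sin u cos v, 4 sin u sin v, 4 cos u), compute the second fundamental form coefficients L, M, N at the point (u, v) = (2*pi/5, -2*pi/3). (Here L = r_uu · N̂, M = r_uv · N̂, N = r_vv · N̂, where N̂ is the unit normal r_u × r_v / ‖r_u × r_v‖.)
L = -4;  M = 0;  N = -5/2 - sqrt(5)/2

Compute the unit normal N̂(u, v) = (sin(u)^2*cos(v)/Abs(sin(u)), sin(u)^2*sin(v)/Abs(sin(u)), sin(2*u)/(2*Abs(sin(u)))), and the second partials r_uu, r_uv, r_vv. Take dot products:
  L(u, v) = r_uu · N̂ = -4*sin(u)/Abs(sin(u)),
  M(u, v) = r_uv · N̂ = 0,
  N(u, v) = r_vv · N̂ = -4*sin(u)^3/Abs(sin(u)).
Evaluating at (u, v) = (2*pi/5, -2*pi/3):
  L = -4, M = 0, N = -5/2 - sqrt(5)/2.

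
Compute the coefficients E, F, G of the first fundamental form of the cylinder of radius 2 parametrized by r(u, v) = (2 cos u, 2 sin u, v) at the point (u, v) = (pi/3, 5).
E = 4;  F = 0;  G = 1

Partials: r_u = (-2*sin(u), 2*cos(u), 0), r_v = (0, 0, 1). As functions of (u, v):
  E = r_u · r_u = 4,
  F = r_u · r_v = 0,
  G = r_v · r_v = 1.
Evaluating at (u, v) = (pi/3, 5): E = 4, F = 0, G = 1.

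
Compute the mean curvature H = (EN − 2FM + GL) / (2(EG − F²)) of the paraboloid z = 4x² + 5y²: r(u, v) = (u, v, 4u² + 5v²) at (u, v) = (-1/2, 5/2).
H = 863*sqrt(642)/137388

With E = 64*u^2 + 1, F = 80*u*v, G = 100*v^2 + 1, L = 8/sqrt(64*u^2 + 100*v^2 + 1), M = 0, N = 10/sqrt(64*u^2 + 100*v^2 + 1), assemble
  H = (EN − 2FM + GL) / (2(EG − F²)) = (320*u^2 + 400*v^2 + 9)/(64*u^2 + 100*v^2 + 1)^(3/2).
At (u, v) = (-1/2, 5/2): H = 863*sqrt(642)/137388.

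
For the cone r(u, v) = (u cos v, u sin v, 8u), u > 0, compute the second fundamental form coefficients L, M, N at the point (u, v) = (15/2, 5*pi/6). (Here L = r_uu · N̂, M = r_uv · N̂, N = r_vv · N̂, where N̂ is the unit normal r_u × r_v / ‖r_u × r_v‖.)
L = 0;  M = 0;  N = 12*sqrt(65)/13

Compute the unit normal N̂(u, v) = (-8*sqrt(65)*u*cos(v)/(65*Abs(u)), -8*sqrt(65)*u*sin(v)/(65*Abs(u)), sqrt(65)*u/(65*Abs(u))), and the second partials r_uu, r_uv, r_vv. Take dot products:
  L(u, v) = r_uu · N̂ = 0,
  M(u, v) = r_uv · N̂ = 0,
  N(u, v) = r_vv · N̂ = 8*sqrt(65)*u^2/(65*Abs(u)).
Evaluating at (u, v) = (15/2, 5*pi/6):
  L = 0, M = 0, N = 12*sqrt(65)/13.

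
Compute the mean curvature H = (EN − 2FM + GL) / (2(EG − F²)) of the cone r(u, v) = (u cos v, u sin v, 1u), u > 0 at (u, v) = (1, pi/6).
H = sqrt(2)/4

With E = 2, F = 0, G = u^2, L = 0, M = 0, N = sqrt(2)*u^2/(2*Abs(u)), assemble
  H = (EN − 2FM + GL) / (2(EG − F²)) = sqrt(2)/(4*Abs(u)).
At (u, v) = (1, pi/6): H = sqrt(2)/4.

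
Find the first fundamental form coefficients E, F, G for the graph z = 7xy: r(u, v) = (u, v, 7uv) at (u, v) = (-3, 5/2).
E = 1229/4;  F = -735/2;  G = 442

Partials: r_u = (1, 0, 7*v), r_v = (0, 1, 7*u). As functions of (u, v):
  E = r_u · r_u = 49*v^2 + 1,
  F = r_u · r_v = 49*u*v,
  G = r_v · r_v = 49*u^2 + 1.
Evaluating at (u, v) = (-3, 5/2): E = 1229/4, F = -735/2, G = 442.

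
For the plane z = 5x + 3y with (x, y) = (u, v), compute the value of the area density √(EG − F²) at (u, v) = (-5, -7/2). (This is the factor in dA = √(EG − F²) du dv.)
√(EG − F²)|_{(-5, -7/2)} = sqrt(35)

E = 26, F = 15, G = 10, so EG − F² = 35. Taking the positive square root: √(EG − F²) = sqrt(35). At (u, v) = (-5, -7/2): sqrt(35).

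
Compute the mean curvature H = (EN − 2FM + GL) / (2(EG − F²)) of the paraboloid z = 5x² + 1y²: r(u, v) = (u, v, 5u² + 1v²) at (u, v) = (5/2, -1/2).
H = 212*sqrt(627)/131043

With E = 100*u^2 + 1, F = 20*u*v, G = 4*v^2 + 1, L = 10/sqrt(100*u^2 + 4*v^2 + 1), M = 0, N = 2/sqrt(100*u^2 + 4*v^2 + 1), assemble
  H = (EN − 2FM + GL) / (2(EG − F²)) = 2*(50*u^2 + 10*v^2 + 3)/(100*u^2 + 4*v^2 + 1)^(3/2).
At (u, v) = (5/2, -1/2): H = 212*sqrt(627)/131043.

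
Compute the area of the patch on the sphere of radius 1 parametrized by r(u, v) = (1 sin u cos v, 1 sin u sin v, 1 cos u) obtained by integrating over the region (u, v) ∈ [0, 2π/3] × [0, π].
Area = 3*pi/2

Area = ∫∫ √(EG − F²) du dv with √(EG − F²) = Abs(sin(u)). Integrating over [0, 2π/3] × [0, π] gives 3*pi/2.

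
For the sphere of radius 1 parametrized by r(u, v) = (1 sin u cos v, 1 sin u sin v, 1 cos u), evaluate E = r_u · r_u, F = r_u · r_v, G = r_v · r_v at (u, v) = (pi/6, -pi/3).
E = 1;  F = 0;  G = 1/4

Partials: r_u = (cos(u)*cos(v), sin(v)*cos(u), -sin(u)), r_v = (-sin(u)*sin(v), sin(u)*cos(v), 0). As functions of (u, v):
  E = r_u · r_u = 1,
  F = r_u · r_v = 0,
  G = r_v · r_v = sin(u)^2.
Evaluating at (u, v) = (pi/6, -pi/3): E = 1, F = 0, G = 1/4.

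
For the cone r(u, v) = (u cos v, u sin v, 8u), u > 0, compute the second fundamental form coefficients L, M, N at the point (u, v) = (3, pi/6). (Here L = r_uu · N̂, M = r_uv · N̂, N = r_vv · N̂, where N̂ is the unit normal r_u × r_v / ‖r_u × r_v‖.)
L = 0;  M = 0;  N = 24*sqrt(65)/65

Compute the unit normal N̂(u, v) = (-8*sqrt(65)*u*cos(v)/(65*Abs(u)), -8*sqrt(65)*u*sin(v)/(65*Abs(u)), sqrt(65)*u/(65*Abs(u))), and the second partials r_uu, r_uv, r_vv. Take dot products:
  L(u, v) = r_uu · N̂ = 0,
  M(u, v) = r_uv · N̂ = 0,
  N(u, v) = r_vv · N̂ = 8*sqrt(65)*u^2/(65*Abs(u)).
Evaluating at (u, v) = (3, pi/6):
  L = 0, M = 0, N = 24*sqrt(65)/65.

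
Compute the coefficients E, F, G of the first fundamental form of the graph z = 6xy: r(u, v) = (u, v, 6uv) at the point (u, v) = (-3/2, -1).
E = 37;  F = 54;  G = 82

Partials: r_u = (1, 0, 6*v), r_v = (0, 1, 6*u). As functions of (u, v):
  E = r_u · r_u = 36*v^2 + 1,
  F = r_u · r_v = 36*u*v,
  G = r_v · r_v = 36*u^2 + 1.
Evaluating at (u, v) = (-3/2, -1): E = 37, F = 54, G = 82.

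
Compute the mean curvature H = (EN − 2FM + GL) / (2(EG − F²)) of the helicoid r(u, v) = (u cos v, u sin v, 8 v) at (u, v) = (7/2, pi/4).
H = 0

With E = 1, F = 0, G = u^2 + 64, L = 0, M = -8/sqrt(u^2 + 64), N = 0, assemble
  H = (EN − 2FM + GL) / (2(EG − F²)) = 0.
At (u, v) = (7/2, pi/4): H = 0.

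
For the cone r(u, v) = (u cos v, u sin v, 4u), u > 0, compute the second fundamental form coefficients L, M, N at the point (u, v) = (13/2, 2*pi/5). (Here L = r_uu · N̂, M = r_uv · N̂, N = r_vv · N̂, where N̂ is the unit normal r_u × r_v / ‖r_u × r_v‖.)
L = 0;  M = 0;  N = 26*sqrt(17)/17

Compute the unit normal N̂(u, v) = (-4*sqrt(17)*u*cos(v)/(17*Abs(u)), -4*sqrt(17)*u*sin(v)/(17*Abs(u)), sqrt(17)*u/(17*Abs(u))), and the second partials r_uu, r_uv, r_vv. Take dot products:
  L(u, v) = r_uu · N̂ = 0,
  M(u, v) = r_uv · N̂ = 0,
  N(u, v) = r_vv · N̂ = 4*sqrt(17)*u^2/(17*Abs(u)).
Evaluating at (u, v) = (13/2, 2*pi/5):
  L = 0, M = 0, N = 26*sqrt(17)/17.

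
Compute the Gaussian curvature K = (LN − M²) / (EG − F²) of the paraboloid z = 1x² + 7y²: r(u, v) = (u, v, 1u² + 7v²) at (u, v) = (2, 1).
K = 28/45369

Coefficients of the first fundamental form: E = 4*u^2 + 1, F = 28*u*v, G = 196*v^2 + 1.
Coefficients of the second fundamental form: L = 2/sqrt(4*u^2 + 196*v^2 + 1), M = 0, N = 14/sqrt(4*u^2 + 196*v^2 + 1).
Assemble K = (LN − M²)/(EG − F²) = 28/(16*u^4 + 1568*u^2*v^2 + 8*u^2 + 38416*v^4 + 392*v^2 + 1). At (u, v) = (2, 1): K = 28/45369.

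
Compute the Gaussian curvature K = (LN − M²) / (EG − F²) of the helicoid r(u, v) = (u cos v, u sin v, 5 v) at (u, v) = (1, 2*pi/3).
K = -25/676

Coefficients of the first fundamental form: E = 1, F = 0, G = u^2 + 25.
Coefficients of the second fundamental form: L = 0, M = -5/sqrt(u^2 + 25), N = 0.
Assemble K = (LN − M²)/(EG − F²) = -25/(u^2 + 25)^2. At (u, v) = (1, 2*pi/3): K = -25/676.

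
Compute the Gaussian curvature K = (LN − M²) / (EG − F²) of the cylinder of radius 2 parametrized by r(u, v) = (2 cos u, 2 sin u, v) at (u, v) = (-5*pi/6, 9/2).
K = 0

Coefficients of the first fundamental form: E = 4, F = 0, G = 1.
Coefficients of the second fundamental form: L = -2, M = 0, N = 0.
Assemble K = (LN − M²)/(EG − F²) = 0. At (u, v) = (-5*pi/6, 9/2): K = 0.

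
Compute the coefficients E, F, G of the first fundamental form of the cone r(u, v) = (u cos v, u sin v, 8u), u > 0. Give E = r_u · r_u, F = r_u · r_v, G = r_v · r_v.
E = 65;  F = 0;  G = u^2

Compute partials: r_u = (cos(v), sin(v), 8), r_v = (-u*sin(v), u*cos(v), 0). Then
  E = r_u · r_u = 65,
  F = r_u · r_v = 0,
  G = r_v · r_v = u^2.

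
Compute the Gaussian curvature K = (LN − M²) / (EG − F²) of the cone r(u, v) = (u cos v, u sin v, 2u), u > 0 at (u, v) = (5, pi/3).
K = 0

Coefficients of the first fundamental form: E = 5, F = 0, G = u^2.
Coefficients of the second fundamental form: L = 0, M = 0, N = 2*sqrt(5)*u^2/(5*Abs(u)).
Assemble K = (LN − M²)/(EG − F²) = 0. At (u, v) = (5, pi/3): K = 0.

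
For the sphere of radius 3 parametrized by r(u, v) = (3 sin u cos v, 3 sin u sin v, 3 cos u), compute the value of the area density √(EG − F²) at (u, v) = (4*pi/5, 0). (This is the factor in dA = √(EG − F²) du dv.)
√(EG − F²)|_{(4*pi/5, 0)} = 9*sqrt(10 - 2*sqrt(5))/4

E = 9, F = 0, G = 9*sin(u)^2, so EG − F² = 81*sin(u)^2. Taking the positive square root: √(EG − F²) = 9*Abs(sin(u)). At (u, v) = (4*pi/5, 0): 9*sqrt(10 - 2*sqrt(5))/4.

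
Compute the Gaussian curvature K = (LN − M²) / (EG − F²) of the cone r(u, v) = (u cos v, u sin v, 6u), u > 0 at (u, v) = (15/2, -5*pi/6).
K = 0

Coefficients of the first fundamental form: E = 37, F = 0, G = u^2.
Coefficients of the second fundamental form: L = 0, M = 0, N = 6*sqrt(37)*u^2/(37*Abs(u)).
Assemble K = (LN − M²)/(EG − F²) = 0. At (u, v) = (15/2, -5*pi/6): K = 0.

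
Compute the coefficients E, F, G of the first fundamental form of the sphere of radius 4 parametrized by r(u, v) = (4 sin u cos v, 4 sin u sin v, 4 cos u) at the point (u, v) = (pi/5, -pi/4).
E = 16;  F = 0;  G = 10 - 2*sqrt(5)

Partials: r_u = (4*cos(u)*cos(v), 4*sin(v)*cos(u), -4*sin(u)), r_v = (-4*sin(u)*sin(v), 4*sin(u)*cos(v), 0). As functions of (u, v):
  E = r_u · r_u = 16,
  F = r_u · r_v = 0,
  G = r_v · r_v = 16*sin(u)^2.
Evaluating at (u, v) = (pi/5, -pi/4): E = 16, F = 0, G = 10 - 2*sqrt(5).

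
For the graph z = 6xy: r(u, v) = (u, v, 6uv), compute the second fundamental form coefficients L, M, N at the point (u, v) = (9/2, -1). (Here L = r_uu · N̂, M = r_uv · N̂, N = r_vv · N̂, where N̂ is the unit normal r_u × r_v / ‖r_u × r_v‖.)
L = 0;  M = 3*sqrt(766)/383;  N = 0

Compute the unit normal N̂(u, v) = (-6*v/sqrt(36*u^2 + 36*v^2 + 1), -6*u/sqrt(36*u^2 + 36*v^2 + 1), 1/sqrt(36*u^2 + 36*v^2 + 1)), and the second partials r_uu, r_uv, r_vv. Take dot products:
  L(u, v) = r_uu · N̂ = 0,
  M(u, v) = r_uv · N̂ = 6/sqrt(36*u^2 + 36*v^2 + 1),
  N(u, v) = r_vv · N̂ = 0.
Evaluating at (u, v) = (9/2, -1):
  L = 0, M = 3*sqrt(766)/383, N = 0.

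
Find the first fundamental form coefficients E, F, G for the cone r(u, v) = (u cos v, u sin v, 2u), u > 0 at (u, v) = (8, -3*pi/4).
E = 5;  F = 0;  G = 64

Partials: r_u = (cos(v), sin(v), 2), r_v = (-u*sin(v), u*cos(v), 0). As functions of (u, v):
  E = r_u · r_u = 5,
  F = r_u · r_v = 0,
  G = r_v · r_v = u^2.
Evaluating at (u, v) = (8, -3*pi/4): E = 5, F = 0, G = 64.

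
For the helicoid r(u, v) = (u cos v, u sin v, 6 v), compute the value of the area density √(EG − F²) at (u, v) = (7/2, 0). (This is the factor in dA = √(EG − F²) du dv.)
√(EG − F²)|_{(7/2, 0)} = sqrt(193)/2

E = 1, F = 0, G = u^2 + 36, so EG − F² = u^2 + 36. Taking the positive square root: √(EG − F²) = sqrt(u^2 + 36). At (u, v) = (7/2, 0): sqrt(193)/2.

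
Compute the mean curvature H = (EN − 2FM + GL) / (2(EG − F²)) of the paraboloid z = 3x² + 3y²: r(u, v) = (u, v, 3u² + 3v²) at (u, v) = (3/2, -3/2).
H = 492*sqrt(163)/26569

With E = 36*u^2 + 1, F = 36*u*v, G = 36*v^2 + 1, L = 6/sqrt(36*u^2 + 36*v^2 + 1), M = 0, N = 6/sqrt(36*u^2 + 36*v^2 + 1), assemble
  H = (EN − 2FM + GL) / (2(EG − F²)) = 6*(18*u^2 + 18*v^2 + 1)/(36*u^2 + 36*v^2 + 1)^(3/2).
At (u, v) = (3/2, -3/2): H = 492*sqrt(163)/26569.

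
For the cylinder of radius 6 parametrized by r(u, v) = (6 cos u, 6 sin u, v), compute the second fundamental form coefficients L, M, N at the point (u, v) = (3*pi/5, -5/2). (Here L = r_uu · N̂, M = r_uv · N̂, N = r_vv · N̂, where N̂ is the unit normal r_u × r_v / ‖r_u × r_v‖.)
L = -6;  M = 0;  N = 0

Compute the unit normal N̂(u, v) = (cos(u), sin(u), 0), and the second partials r_uu, r_uv, r_vv. Take dot products:
  L(u, v) = r_uu · N̂ = -6,
  M(u, v) = r_uv · N̂ = 0,
  N(u, v) = r_vv · N̂ = 0.
Evaluating at (u, v) = (3*pi/5, -5/2):
  L = -6, M = 0, N = 0.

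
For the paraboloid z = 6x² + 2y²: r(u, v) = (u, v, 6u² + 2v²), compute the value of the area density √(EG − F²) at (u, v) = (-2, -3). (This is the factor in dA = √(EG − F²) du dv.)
√(EG − F²)|_{(-2, -3)} = sqrt(721)

E = 144*u^2 + 1, F = 48*u*v, G = 16*v^2 + 1, so EG − F² = 144*u^2 + 16*v^2 + 1. Taking the positive square root: √(EG − F²) = sqrt(144*u^2 + 16*v^2 + 1). At (u, v) = (-2, -3): sqrt(721).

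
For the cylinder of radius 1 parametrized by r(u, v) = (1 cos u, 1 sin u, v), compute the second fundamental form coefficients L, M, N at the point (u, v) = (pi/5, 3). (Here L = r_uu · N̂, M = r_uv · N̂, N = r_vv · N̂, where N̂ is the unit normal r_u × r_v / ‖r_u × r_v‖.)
L = -1;  M = 0;  N = 0

Compute the unit normal N̂(u, v) = (cos(u), sin(u), 0), and the second partials r_uu, r_uv, r_vv. Take dot products:
  L(u, v) = r_uu · N̂ = -1,
  M(u, v) = r_uv · N̂ = 0,
  N(u, v) = r_vv · N̂ = 0.
Evaluating at (u, v) = (pi/5, 3):
  L = -1, M = 0, N = 0.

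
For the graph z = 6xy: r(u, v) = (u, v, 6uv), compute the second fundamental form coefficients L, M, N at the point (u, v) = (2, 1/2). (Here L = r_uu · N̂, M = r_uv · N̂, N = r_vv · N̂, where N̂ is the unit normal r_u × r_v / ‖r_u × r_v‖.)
L = 0;  M = 3*sqrt(154)/77;  N = 0

Compute the unit normal N̂(u, v) = (-6*v/sqrt(36*u^2 + 36*v^2 + 1), -6*u/sqrt(36*u^2 + 36*v^2 + 1), 1/sqrt(36*u^2 + 36*v^2 + 1)), and the second partials r_uu, r_uv, r_vv. Take dot products:
  L(u, v) = r_uu · N̂ = 0,
  M(u, v) = r_uv · N̂ = 6/sqrt(36*u^2 + 36*v^2 + 1),
  N(u, v) = r_vv · N̂ = 0.
Evaluating at (u, v) = (2, 1/2):
  L = 0, M = 3*sqrt(154)/77, N = 0.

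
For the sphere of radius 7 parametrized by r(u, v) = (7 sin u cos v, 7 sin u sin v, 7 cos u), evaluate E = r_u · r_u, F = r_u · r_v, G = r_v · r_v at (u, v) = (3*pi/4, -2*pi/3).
E = 49;  F = 0;  G = 49/2

Partials: r_u = (7*cos(u)*cos(v), 7*sin(v)*cos(u), -7*sin(u)), r_v = (-7*sin(u)*sin(v), 7*sin(u)*cos(v), 0). As functions of (u, v):
  E = r_u · r_u = 49,
  F = r_u · r_v = 0,
  G = r_v · r_v = 49*sin(u)^2.
Evaluating at (u, v) = (3*pi/4, -2*pi/3): E = 49, F = 0, G = 49/2.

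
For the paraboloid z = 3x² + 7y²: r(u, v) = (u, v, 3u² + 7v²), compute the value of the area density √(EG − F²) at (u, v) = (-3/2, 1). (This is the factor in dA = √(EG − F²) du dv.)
√(EG − F²)|_{(-3/2, 1)} = sqrt(278)

E = 36*u^2 + 1, F = 84*u*v, G = 196*v^2 + 1, so EG − F² = 36*u^2 + 196*v^2 + 1. Taking the positive square root: √(EG − F²) = sqrt(36*u^2 + 196*v^2 + 1). At (u, v) = (-3/2, 1): sqrt(278).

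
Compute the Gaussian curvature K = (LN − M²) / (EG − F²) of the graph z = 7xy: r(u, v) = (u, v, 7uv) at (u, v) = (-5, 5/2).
K = -784/37564641

Coefficients of the first fundamental form: E = 49*v^2 + 1, F = 49*u*v, G = 49*u^2 + 1.
Coefficients of the second fundamental form: L = 0, M = 7/sqrt(49*u^2 + 49*v^2 + 1), N = 0.
Assemble K = (LN − M²)/(EG − F²) = -49/(2401*u^4 + 4802*u^2*v^2 + 98*u^2 + 2401*v^4 + 98*v^2 + 1). At (u, v) = (-5, 5/2): K = -784/37564641.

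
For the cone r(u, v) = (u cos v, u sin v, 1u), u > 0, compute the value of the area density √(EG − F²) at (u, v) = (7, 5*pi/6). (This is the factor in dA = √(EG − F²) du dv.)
√(EG − F²)|_{(7, 5*pi/6)} = 7*sqrt(2)

E = 2, F = 0, G = u^2, so EG − F² = 2*u^2. Taking the positive square root: √(EG − F²) = sqrt(2)*Abs(u). At (u, v) = (7, 5*pi/6): 7*sqrt(2).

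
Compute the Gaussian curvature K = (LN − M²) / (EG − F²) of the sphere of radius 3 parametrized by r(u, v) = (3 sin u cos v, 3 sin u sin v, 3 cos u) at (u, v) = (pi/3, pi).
K = 1/9

Coefficients of the first fundamental form: E = 9, F = 0, G = 9*sin(u)^2.
Coefficients of the second fundamental form: L = -3*sin(u)/Abs(sin(u)), M = 0, N = -3*sin(u)^3/Abs(sin(u)).
Assemble K = (LN − M²)/(EG − F²) = 1/9. At (u, v) = (pi/3, pi): K = 1/9.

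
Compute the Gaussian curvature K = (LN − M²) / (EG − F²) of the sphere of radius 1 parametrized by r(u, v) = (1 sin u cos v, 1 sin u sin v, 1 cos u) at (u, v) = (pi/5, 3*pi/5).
K = 1

Coefficients of the first fundamental form: E = 1, F = 0, G = sin(u)^2.
Coefficients of the second fundamental form: L = -sin(u)/Abs(sin(u)), M = 0, N = -sin(u)^3/Abs(sin(u)).
Assemble K = (LN − M²)/(EG − F²) = 1. At (u, v) = (pi/5, 3*pi/5): K = 1.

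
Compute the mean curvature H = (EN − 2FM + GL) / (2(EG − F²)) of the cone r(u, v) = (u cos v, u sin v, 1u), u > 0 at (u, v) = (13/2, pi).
H = sqrt(2)/26

With E = 2, F = 0, G = u^2, L = 0, M = 0, N = sqrt(2)*u^2/(2*Abs(u)), assemble
  H = (EN − 2FM + GL) / (2(EG − F²)) = sqrt(2)/(4*Abs(u)).
At (u, v) = (13/2, pi): H = sqrt(2)/26.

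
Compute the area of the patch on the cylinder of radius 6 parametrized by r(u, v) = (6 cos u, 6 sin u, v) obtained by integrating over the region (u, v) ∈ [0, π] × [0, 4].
Area = 24*pi

Area = ∫∫ √(EG − F²) du dv with √(EG − F²) = 6. Integrating over [0, π] × [0, 4] gives 24*pi.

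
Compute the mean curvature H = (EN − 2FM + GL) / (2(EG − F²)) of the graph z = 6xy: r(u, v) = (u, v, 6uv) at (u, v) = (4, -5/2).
H = 540*sqrt(802)/160801

With E = 36*v^2 + 1, F = 36*u*v, G = 36*u^2 + 1, L = 0, M = 6/sqrt(36*u^2 + 36*v^2 + 1), N = 0, assemble
  H = (EN − 2FM + GL) / (2(EG − F²)) = -216*u*v/(36*u^2 + 36*v^2 + 1)^(3/2).
At (u, v) = (4, -5/2): H = 540*sqrt(802)/160801.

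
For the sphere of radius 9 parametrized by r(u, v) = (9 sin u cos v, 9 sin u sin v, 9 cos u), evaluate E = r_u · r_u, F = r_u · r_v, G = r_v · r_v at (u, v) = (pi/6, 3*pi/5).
E = 81;  F = 0;  G = 81/4

Partials: r_u = (9*cos(u)*cos(v), 9*sin(v)*cos(u), -9*sin(u)), r_v = (-9*sin(u)*sin(v), 9*sin(u)*cos(v), 0). As functions of (u, v):
  E = r_u · r_u = 81,
  F = r_u · r_v = 0,
  G = r_v · r_v = 81*sin(u)^2.
Evaluating at (u, v) = (pi/6, 3*pi/5): E = 81, F = 0, G = 81/4.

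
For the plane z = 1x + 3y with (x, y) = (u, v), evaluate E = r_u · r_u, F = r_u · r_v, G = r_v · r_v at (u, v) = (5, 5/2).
E = 2;  F = 3;  G = 10

Partials: r_u = (1, 0, 1), r_v = (0, 1, 3). As functions of (u, v):
  E = r_u · r_u = 2,
  F = r_u · r_v = 3,
  G = r_v · r_v = 10.
Evaluating at (u, v) = (5, 5/2): E = 2, F = 3, G = 10.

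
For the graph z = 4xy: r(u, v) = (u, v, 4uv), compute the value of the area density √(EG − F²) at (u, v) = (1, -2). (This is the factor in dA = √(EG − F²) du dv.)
√(EG − F²)|_{(1, -2)} = 9

E = 16*v^2 + 1, F = 16*u*v, G = 16*u^2 + 1, so EG − F² = 16*u^2 + 16*v^2 + 1. Taking the positive square root: √(EG − F²) = sqrt(16*u^2 + 16*v^2 + 1). At (u, v) = (1, -2): 9.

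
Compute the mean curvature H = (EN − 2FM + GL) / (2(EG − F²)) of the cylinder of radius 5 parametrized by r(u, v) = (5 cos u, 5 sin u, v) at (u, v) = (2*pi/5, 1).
H = -1/10

With E = 25, F = 0, G = 1, L = -5, M = 0, N = 0, assemble
  H = (EN − 2FM + GL) / (2(EG − F²)) = -1/10.
At (u, v) = (2*pi/5, 1): H = -1/10.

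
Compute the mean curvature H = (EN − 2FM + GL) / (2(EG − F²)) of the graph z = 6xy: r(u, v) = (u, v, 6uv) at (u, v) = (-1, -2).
H = -432*sqrt(181)/32761

With E = 36*v^2 + 1, F = 36*u*v, G = 36*u^2 + 1, L = 0, M = 6/sqrt(36*u^2 + 36*v^2 + 1), N = 0, assemble
  H = (EN − 2FM + GL) / (2(EG − F²)) = -216*u*v/(36*u^2 + 36*v^2 + 1)^(3/2).
At (u, v) = (-1, -2): H = -432*sqrt(181)/32761.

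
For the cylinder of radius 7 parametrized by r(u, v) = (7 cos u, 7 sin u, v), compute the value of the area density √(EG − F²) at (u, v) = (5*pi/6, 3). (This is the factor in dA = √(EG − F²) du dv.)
√(EG − F²)|_{(5*pi/6, 3)} = 7

E = 49, F = 0, G = 1, so EG − F² = 49. Taking the positive square root: √(EG − F²) = 7. At (u, v) = (5*pi/6, 3): 7.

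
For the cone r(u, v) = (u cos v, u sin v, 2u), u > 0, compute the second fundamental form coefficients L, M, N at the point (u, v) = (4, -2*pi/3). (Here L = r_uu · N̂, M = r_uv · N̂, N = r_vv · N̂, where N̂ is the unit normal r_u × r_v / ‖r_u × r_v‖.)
L = 0;  M = 0;  N = 8*sqrt(5)/5

Compute the unit normal N̂(u, v) = (-2*sqrt(5)*u*cos(v)/(5*Abs(u)), -2*sqrt(5)*u*sin(v)/(5*Abs(u)), sqrt(5)*u/(5*Abs(u))), and the second partials r_uu, r_uv, r_vv. Take dot products:
  L(u, v) = r_uu · N̂ = 0,
  M(u, v) = r_uv · N̂ = 0,
  N(u, v) = r_vv · N̂ = 2*sqrt(5)*u^2/(5*Abs(u)).
Evaluating at (u, v) = (4, -2*pi/3):
  L = 0, M = 0, N = 8*sqrt(5)/5.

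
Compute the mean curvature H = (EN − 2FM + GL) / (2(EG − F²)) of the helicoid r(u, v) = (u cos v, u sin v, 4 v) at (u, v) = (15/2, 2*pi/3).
H = 0

With E = 1, F = 0, G = u^2 + 16, L = 0, M = -4/sqrt(u^2 + 16), N = 0, assemble
  H = (EN − 2FM + GL) / (2(EG − F²)) = 0.
At (u, v) = (15/2, 2*pi/3): H = 0.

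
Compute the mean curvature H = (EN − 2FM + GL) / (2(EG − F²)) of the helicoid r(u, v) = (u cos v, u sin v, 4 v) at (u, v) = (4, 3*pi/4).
H = 0

With E = 1, F = 0, G = u^2 + 16, L = 0, M = -4/sqrt(u^2 + 16), N = 0, assemble
  H = (EN − 2FM + GL) / (2(EG − F²)) = 0.
At (u, v) = (4, 3*pi/4): H = 0.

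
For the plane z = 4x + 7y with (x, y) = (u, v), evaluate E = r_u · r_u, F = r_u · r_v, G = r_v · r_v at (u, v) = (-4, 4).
E = 17;  F = 28;  G = 50

Partials: r_u = (1, 0, 4), r_v = (0, 1, 7). As functions of (u, v):
  E = r_u · r_u = 17,
  F = r_u · r_v = 28,
  G = r_v · r_v = 50.
Evaluating at (u, v) = (-4, 4): E = 17, F = 28, G = 50.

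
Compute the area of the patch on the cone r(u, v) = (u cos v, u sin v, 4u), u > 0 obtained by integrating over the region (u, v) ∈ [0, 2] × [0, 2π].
Area = 4*sqrt(17)*pi

Area = ∫∫ √(EG − F²) du dv with √(EG − F²) = sqrt(17)*Abs(u). Integrating over [0, 2] × [0, 2π] gives 4*sqrt(17)*pi.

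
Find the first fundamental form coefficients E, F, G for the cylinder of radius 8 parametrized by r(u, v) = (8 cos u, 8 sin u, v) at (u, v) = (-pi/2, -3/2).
E = 64;  F = 0;  G = 1

Partials: r_u = (-8*sin(u), 8*cos(u), 0), r_v = (0, 0, 1). As functions of (u, v):
  E = r_u · r_u = 64,
  F = r_u · r_v = 0,
  G = r_v · r_v = 1.
Evaluating at (u, v) = (-pi/2, -3/2): E = 64, F = 0, G = 1.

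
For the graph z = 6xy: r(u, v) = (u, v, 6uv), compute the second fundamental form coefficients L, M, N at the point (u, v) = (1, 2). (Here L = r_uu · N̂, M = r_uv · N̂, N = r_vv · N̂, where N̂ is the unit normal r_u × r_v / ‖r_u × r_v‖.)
L = 0;  M = 6*sqrt(181)/181;  N = 0

Compute the unit normal N̂(u, v) = (-6*v/sqrt(36*u^2 + 36*v^2 + 1), -6*u/sqrt(36*u^2 + 36*v^2 + 1), 1/sqrt(36*u^2 + 36*v^2 + 1)), and the second partials r_uu, r_uv, r_vv. Take dot products:
  L(u, v) = r_uu · N̂ = 0,
  M(u, v) = r_uv · N̂ = 6/sqrt(36*u^2 + 36*v^2 + 1),
  N(u, v) = r_vv · N̂ = 0.
Evaluating at (u, v) = (1, 2):
  L = 0, M = 6*sqrt(181)/181, N = 0.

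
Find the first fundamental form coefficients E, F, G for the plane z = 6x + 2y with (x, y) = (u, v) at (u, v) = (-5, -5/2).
E = 37;  F = 12;  G = 5

Partials: r_u = (1, 0, 6), r_v = (0, 1, 2). As functions of (u, v):
  E = r_u · r_u = 37,
  F = r_u · r_v = 12,
  G = r_v · r_v = 5.
Evaluating at (u, v) = (-5, -5/2): E = 37, F = 12, G = 5.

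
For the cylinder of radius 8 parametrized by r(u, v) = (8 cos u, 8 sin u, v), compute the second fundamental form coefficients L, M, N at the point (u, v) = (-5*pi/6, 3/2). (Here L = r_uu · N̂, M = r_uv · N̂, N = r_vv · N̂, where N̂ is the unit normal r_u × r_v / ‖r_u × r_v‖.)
L = -8;  M = 0;  N = 0

Compute the unit normal N̂(u, v) = (cos(u), sin(u), 0), and the second partials r_uu, r_uv, r_vv. Take dot products:
  L(u, v) = r_uu · N̂ = -8,
  M(u, v) = r_uv · N̂ = 0,
  N(u, v) = r_vv · N̂ = 0.
Evaluating at (u, v) = (-5*pi/6, 3/2):
  L = -8, M = 0, N = 0.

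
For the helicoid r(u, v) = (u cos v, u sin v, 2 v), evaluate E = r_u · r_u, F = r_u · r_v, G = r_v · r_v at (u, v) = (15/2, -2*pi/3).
E = 1;  F = 0;  G = 241/4

Partials: r_u = (cos(v), sin(v), 0), r_v = (-u*sin(v), u*cos(v), 2). As functions of (u, v):
  E = r_u · r_u = 1,
  F = r_u · r_v = 0,
  G = r_v · r_v = u^2 + 4.
Evaluating at (u, v) = (15/2, -2*pi/3): E = 1, F = 0, G = 241/4.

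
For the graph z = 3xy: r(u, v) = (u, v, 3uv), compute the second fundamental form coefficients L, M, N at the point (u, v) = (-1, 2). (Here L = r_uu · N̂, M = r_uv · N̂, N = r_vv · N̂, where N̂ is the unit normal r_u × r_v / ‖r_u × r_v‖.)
L = 0;  M = 3*sqrt(46)/46;  N = 0

Compute the unit normal N̂(u, v) = (-3*v/sqrt(9*u^2 + 9*v^2 + 1), -3*u/sqrt(9*u^2 + 9*v^2 + 1), 1/sqrt(9*u^2 + 9*v^2 + 1)), and the second partials r_uu, r_uv, r_vv. Take dot products:
  L(u, v) = r_uu · N̂ = 0,
  M(u, v) = r_uv · N̂ = 3/sqrt(9*u^2 + 9*v^2 + 1),
  N(u, v) = r_vv · N̂ = 0.
Evaluating at (u, v) = (-1, 2):
  L = 0, M = 3*sqrt(46)/46, N = 0.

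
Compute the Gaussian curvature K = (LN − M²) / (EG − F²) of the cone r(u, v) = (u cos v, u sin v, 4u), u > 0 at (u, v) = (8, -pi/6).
K = 0

Coefficients of the first fundamental form: E = 17, F = 0, G = u^2.
Coefficients of the second fundamental form: L = 0, M = 0, N = 4*sqrt(17)*u^2/(17*Abs(u)).
Assemble K = (LN − M²)/(EG − F²) = 0. At (u, v) = (8, -pi/6): K = 0.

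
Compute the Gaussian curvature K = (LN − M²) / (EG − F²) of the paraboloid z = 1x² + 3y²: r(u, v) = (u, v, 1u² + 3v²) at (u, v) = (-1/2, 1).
K = 3/361

Coefficients of the first fundamental form: E = 4*u^2 + 1, F = 12*u*v, G = 36*v^2 + 1.
Coefficients of the second fundamental form: L = 2/sqrt(4*u^2 + 36*v^2 + 1), M = 0, N = 6/sqrt(4*u^2 + 36*v^2 + 1).
Assemble K = (LN − M²)/(EG − F²) = 12/(16*u^4 + 288*u^2*v^2 + 8*u^2 + 1296*v^4 + 72*v^2 + 1). At (u, v) = (-1/2, 1): K = 3/361.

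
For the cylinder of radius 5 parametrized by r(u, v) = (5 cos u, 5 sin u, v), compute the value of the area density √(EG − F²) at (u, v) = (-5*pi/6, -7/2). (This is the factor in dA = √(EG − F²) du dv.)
√(EG − F²)|_{(-5*pi/6, -7/2)} = 5

E = 25, F = 0, G = 1, so EG − F² = 25. Taking the positive square root: √(EG − F²) = 5. At (u, v) = (-5*pi/6, -7/2): 5.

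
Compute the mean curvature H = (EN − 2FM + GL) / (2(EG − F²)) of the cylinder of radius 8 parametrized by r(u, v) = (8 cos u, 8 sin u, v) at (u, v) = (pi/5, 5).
H = -1/16

With E = 64, F = 0, G = 1, L = -8, M = 0, N = 0, assemble
  H = (EN − 2FM + GL) / (2(EG − F²)) = -1/16.
At (u, v) = (pi/5, 5): H = -1/16.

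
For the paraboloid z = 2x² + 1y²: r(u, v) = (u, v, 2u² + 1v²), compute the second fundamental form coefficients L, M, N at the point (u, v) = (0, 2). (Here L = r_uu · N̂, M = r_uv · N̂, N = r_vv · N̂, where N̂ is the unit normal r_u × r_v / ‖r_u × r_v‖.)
L = 4*sqrt(17)/17;  M = 0;  N = 2*sqrt(17)/17

Compute the unit normal N̂(u, v) = (-4*u/sqrt(16*u^2 + 4*v^2 + 1), -2*v/sqrt(16*u^2 + 4*v^2 + 1), 1/sqrt(16*u^2 + 4*v^2 + 1)), and the second partials r_uu, r_uv, r_vv. Take dot products:
  L(u, v) = r_uu · N̂ = 4/sqrt(16*u^2 + 4*v^2 + 1),
  M(u, v) = r_uv · N̂ = 0,
  N(u, v) = r_vv · N̂ = 2/sqrt(16*u^2 + 4*v^2 + 1).
Evaluating at (u, v) = (0, 2):
  L = 4*sqrt(17)/17, M = 0, N = 2*sqrt(17)/17.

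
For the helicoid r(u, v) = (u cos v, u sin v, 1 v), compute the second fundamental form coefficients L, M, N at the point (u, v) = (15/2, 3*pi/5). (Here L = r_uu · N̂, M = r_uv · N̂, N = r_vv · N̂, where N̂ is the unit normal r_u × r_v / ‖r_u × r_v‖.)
L = 0;  M = -2*sqrt(229)/229;  N = 0

Compute the unit normal N̂(u, v) = (sin(v)/sqrt(u^2 + 1), -cos(v)/sqrt(u^2 + 1), u/sqrt(u^2 + 1)), and the second partials r_uu, r_uv, r_vv. Take dot products:
  L(u, v) = r_uu · N̂ = 0,
  M(u, v) = r_uv · N̂ = -1/sqrt(u^2 + 1),
  N(u, v) = r_vv · N̂ = 0.
Evaluating at (u, v) = (15/2, 3*pi/5):
  L = 0, M = -2*sqrt(229)/229, N = 0.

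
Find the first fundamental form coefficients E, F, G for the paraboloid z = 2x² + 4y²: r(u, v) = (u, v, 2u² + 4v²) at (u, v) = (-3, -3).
E = 145;  F = 288;  G = 577

Partials: r_u = (1, 0, 4*u), r_v = (0, 1, 8*v). As functions of (u, v):
  E = r_u · r_u = 16*u^2 + 1,
  F = r_u · r_v = 32*u*v,
  G = r_v · r_v = 64*v^2 + 1.
Evaluating at (u, v) = (-3, -3): E = 145, F = 288, G = 577.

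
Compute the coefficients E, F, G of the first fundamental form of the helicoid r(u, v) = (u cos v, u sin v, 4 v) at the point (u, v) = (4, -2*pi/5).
E = 1;  F = 0;  G = 32

Partials: r_u = (cos(v), sin(v), 0), r_v = (-u*sin(v), u*cos(v), 4). As functions of (u, v):
  E = r_u · r_u = 1,
  F = r_u · r_v = 0,
  G = r_v · r_v = u^2 + 16.
Evaluating at (u, v) = (4, -2*pi/5): E = 1, F = 0, G = 32.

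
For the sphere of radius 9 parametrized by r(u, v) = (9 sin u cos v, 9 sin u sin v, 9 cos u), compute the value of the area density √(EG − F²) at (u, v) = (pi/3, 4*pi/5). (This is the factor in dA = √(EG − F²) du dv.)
√(EG − F²)|_{(pi/3, 4*pi/5)} = 81*sqrt(3)/2

E = 81, F = 0, G = 81*sin(u)^2, so EG − F² = 6561*sin(u)^2. Taking the positive square root: √(EG − F²) = 81*Abs(sin(u)). At (u, v) = (pi/3, 4*pi/5): 81*sqrt(3)/2.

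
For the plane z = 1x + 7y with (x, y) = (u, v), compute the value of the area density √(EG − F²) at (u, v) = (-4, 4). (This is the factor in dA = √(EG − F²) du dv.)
√(EG − F²)|_{(-4, 4)} = sqrt(51)

E = 2, F = 7, G = 50, so EG − F² = 51. Taking the positive square root: √(EG − F²) = sqrt(51). At (u, v) = (-4, 4): sqrt(51).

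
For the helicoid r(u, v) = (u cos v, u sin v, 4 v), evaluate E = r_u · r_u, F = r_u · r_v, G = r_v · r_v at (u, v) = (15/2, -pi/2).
E = 1;  F = 0;  G = 289/4

Partials: r_u = (cos(v), sin(v), 0), r_v = (-u*sin(v), u*cos(v), 4). As functions of (u, v):
  E = r_u · r_u = 1,
  F = r_u · r_v = 0,
  G = r_v · r_v = u^2 + 16.
Evaluating at (u, v) = (15/2, -pi/2): E = 1, F = 0, G = 289/4.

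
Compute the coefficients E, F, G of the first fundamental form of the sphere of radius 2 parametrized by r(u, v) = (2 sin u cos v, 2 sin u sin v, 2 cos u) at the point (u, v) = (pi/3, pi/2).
E = 4;  F = 0;  G = 3

Partials: r_u = (2*cos(u)*cos(v), 2*sin(v)*cos(u), -2*sin(u)), r_v = (-2*sin(u)*sin(v), 2*sin(u)*cos(v), 0). As functions of (u, v):
  E = r_u · r_u = 4,
  F = r_u · r_v = 0,
  G = r_v · r_v = 4*sin(u)^2.
Evaluating at (u, v) = (pi/3, pi/2): E = 4, F = 0, G = 3.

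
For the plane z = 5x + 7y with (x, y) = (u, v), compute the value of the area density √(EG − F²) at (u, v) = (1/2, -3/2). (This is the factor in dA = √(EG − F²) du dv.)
√(EG − F²)|_{(1/2, -3/2)} = 5*sqrt(3)

E = 26, F = 35, G = 50, so EG − F² = 75. Taking the positive square root: √(EG − F²) = 5*sqrt(3). At (u, v) = (1/2, -3/2): 5*sqrt(3).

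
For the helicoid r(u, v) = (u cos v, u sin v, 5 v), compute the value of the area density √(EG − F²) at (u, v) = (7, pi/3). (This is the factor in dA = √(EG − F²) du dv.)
√(EG − F²)|_{(7, pi/3)} = sqrt(74)

E = 1, F = 0, G = u^2 + 25, so EG − F² = u^2 + 25. Taking the positive square root: √(EG − F²) = sqrt(u^2 + 25). At (u, v) = (7, pi/3): sqrt(74).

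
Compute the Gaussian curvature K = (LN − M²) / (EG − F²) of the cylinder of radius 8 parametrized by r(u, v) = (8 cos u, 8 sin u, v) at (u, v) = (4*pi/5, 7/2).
K = 0

Coefficients of the first fundamental form: E = 64, F = 0, G = 1.
Coefficients of the second fundamental form: L = -8, M = 0, N = 0.
Assemble K = (LN − M²)/(EG − F²) = 0. At (u, v) = (4*pi/5, 7/2): K = 0.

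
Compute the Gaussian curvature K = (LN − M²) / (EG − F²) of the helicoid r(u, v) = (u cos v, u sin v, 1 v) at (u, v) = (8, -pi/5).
K = -1/4225

Coefficients of the first fundamental form: E = 1, F = 0, G = u^2 + 1.
Coefficients of the second fundamental form: L = 0, M = -1/sqrt(u^2 + 1), N = 0.
Assemble K = (LN − M²)/(EG − F²) = -1/(u^2 + 1)^2. At (u, v) = (8, -pi/5): K = -1/4225.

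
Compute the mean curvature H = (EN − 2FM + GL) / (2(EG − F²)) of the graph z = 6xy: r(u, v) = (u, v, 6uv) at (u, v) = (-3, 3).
H = 1944*sqrt(649)/421201

With E = 36*v^2 + 1, F = 36*u*v, G = 36*u^2 + 1, L = 0, M = 6/sqrt(36*u^2 + 36*v^2 + 1), N = 0, assemble
  H = (EN − 2FM + GL) / (2(EG − F²)) = -216*u*v/(36*u^2 + 36*v^2 + 1)^(3/2).
At (u, v) = (-3, 3): H = 1944*sqrt(649)/421201.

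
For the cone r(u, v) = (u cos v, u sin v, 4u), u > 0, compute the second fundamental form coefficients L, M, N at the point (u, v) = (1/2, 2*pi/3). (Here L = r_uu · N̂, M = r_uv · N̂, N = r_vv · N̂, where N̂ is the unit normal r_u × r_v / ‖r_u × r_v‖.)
L = 0;  M = 0;  N = 2*sqrt(17)/17

Compute the unit normal N̂(u, v) = (-4*sqrt(17)*u*cos(v)/(17*Abs(u)), -4*sqrt(17)*u*sin(v)/(17*Abs(u)), sqrt(17)*u/(17*Abs(u))), and the second partials r_uu, r_uv, r_vv. Take dot products:
  L(u, v) = r_uu · N̂ = 0,
  M(u, v) = r_uv · N̂ = 0,
  N(u, v) = r_vv · N̂ = 4*sqrt(17)*u^2/(17*Abs(u)).
Evaluating at (u, v) = (1/2, 2*pi/3):
  L = 0, M = 0, N = 2*sqrt(17)/17.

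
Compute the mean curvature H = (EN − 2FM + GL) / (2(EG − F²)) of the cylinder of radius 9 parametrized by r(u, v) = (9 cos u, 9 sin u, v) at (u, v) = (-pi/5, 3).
H = -1/18

With E = 81, F = 0, G = 1, L = -9, M = 0, N = 0, assemble
  H = (EN − 2FM + GL) / (2(EG − F²)) = -1/18.
At (u, v) = (-pi/5, 3): H = -1/18.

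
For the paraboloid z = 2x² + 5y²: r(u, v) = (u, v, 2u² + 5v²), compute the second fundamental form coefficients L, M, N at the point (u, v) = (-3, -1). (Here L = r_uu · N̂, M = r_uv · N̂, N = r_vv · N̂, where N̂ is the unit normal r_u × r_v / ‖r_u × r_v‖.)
L = 4*sqrt(5)/35;  M = 0;  N = 2*sqrt(5)/7

Compute the unit normal N̂(u, v) = (-4*u/sqrt(16*u^2 + 100*v^2 + 1), -10*v/sqrt(16*u^2 + 100*v^2 + 1), 1/sqrt(16*u^2 + 100*v^2 + 1)), and the second partials r_uu, r_uv, r_vv. Take dot products:
  L(u, v) = r_uu · N̂ = 4/sqrt(16*u^2 + 100*v^2 + 1),
  M(u, v) = r_uv · N̂ = 0,
  N(u, v) = r_vv · N̂ = 10/sqrt(16*u^2 + 100*v^2 + 1).
Evaluating at (u, v) = (-3, -1):
  L = 4*sqrt(5)/35, M = 0, N = 2*sqrt(5)/7.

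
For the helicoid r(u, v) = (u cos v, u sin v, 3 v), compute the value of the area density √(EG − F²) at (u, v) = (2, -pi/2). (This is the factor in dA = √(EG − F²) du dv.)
√(EG − F²)|_{(2, -pi/2)} = sqrt(13)

E = 1, F = 0, G = u^2 + 9, so EG − F² = u^2 + 9. Taking the positive square root: √(EG − F²) = sqrt(u^2 + 9). At (u, v) = (2, -pi/2): sqrt(13).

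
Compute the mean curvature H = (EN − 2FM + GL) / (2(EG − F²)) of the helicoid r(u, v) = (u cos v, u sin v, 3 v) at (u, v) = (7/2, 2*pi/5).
H = 0

With E = 1, F = 0, G = u^2 + 9, L = 0, M = -3/sqrt(u^2 + 9), N = 0, assemble
  H = (EN − 2FM + GL) / (2(EG − F²)) = 0.
At (u, v) = (7/2, 2*pi/5): H = 0.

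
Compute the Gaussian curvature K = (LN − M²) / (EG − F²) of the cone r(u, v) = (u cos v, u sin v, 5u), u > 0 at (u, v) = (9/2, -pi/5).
K = 0

Coefficients of the first fundamental form: E = 26, F = 0, G = u^2.
Coefficients of the second fundamental form: L = 0, M = 0, N = 5*sqrt(26)*u^2/(26*Abs(u)).
Assemble K = (LN − M²)/(EG − F²) = 0. At (u, v) = (9/2, -pi/5): K = 0.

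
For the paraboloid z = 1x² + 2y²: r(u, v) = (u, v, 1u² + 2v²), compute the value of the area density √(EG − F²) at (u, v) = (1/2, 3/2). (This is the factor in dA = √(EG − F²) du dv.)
√(EG − F²)|_{(1/2, 3/2)} = sqrt(38)

E = 4*u^2 + 1, F = 8*u*v, G = 16*v^2 + 1, so EG − F² = 4*u^2 + 16*v^2 + 1. Taking the positive square root: √(EG − F²) = sqrt(4*u^2 + 16*v^2 + 1). At (u, v) = (1/2, 3/2): sqrt(38).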